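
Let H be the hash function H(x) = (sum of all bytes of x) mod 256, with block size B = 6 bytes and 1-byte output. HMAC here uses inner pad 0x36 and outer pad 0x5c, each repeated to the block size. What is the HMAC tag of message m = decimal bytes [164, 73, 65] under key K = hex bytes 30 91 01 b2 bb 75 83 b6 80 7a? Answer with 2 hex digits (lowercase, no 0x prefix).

Key hex bytes 30 91 01 b2 bb 75 83 b6 80 7a is 10 bytes > B = 6, so hash it first: H(key) = d7, then zero-pad to 6 bytes: K' = d7 00 00 00 00 00.
K' ⊕ ipad = e1 36 36 36 36 36.  K' ⊕ opad = 8b 5c 5c 5c 5c 5c.
Inner input = (K'⊕ipad) ∥ m = e1 36 36 36 36 36 ∥ a4 49 41.
Inner hash: sum = 225+54+54+54+54+54+164+73+65 = 797; mod 256 = 29 → 1d.
Outer input = (K'⊕opad) ∥ inner = 8b 5c 5c 5c 5c 5c ∥ 1d.
Outer hash (tag): sum = 139+92+92+92+92+92+29 = 628; mod 256 = 116 → 74.

74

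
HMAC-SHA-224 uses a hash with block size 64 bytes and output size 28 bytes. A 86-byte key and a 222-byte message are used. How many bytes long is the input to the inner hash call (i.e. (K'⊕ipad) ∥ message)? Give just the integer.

Key is 86 > 64 bytes, so it is hashed to 28 bytes then zero-padded to 64: |K'| = 64.
Inner input = (K'⊕ipad) ∥ m → 64 + 222 = 286 bytes.

286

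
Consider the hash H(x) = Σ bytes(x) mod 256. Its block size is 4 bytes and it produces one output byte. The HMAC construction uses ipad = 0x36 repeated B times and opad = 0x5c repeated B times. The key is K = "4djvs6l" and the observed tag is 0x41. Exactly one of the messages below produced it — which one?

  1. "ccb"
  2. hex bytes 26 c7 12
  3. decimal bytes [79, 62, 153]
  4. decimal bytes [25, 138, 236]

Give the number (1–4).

2

Key "4djvs6l" = 34 64 6a 76 73 36 6c is 7 bytes > B = 4, so hash it first: H(key) = 8d, then zero-pad to 4 bytes: K' = 8d 00 00 00.
K' ⊕ ipad = bb 36 36 36; K' ⊕ opad = d1 5c 5c 5c.
m1: inner = H(bb 36 36 36 63 63 62) = 85; tag = H(d1 5c 5c 5c 85) = 6a
m2: inner = H(bb 36 36 36 26 c7 12) = 5c; tag = H(d1 5c 5c 5c 5c) = 41 ← matches
m3: inner = H(bb 36 36 36 4f 3e 99) = 83; tag = H(d1 5c 5c 5c 83) = 68
m4: inner = H(bb 36 36 36 19 8a ec) = ec; tag = H(d1 5c 5c 5c ec) = d1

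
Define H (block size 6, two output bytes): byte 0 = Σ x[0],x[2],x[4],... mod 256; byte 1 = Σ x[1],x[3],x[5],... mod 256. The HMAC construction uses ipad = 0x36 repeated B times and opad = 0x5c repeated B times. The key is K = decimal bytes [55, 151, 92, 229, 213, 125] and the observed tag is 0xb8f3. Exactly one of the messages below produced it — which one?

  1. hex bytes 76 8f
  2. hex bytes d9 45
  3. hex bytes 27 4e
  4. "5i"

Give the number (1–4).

1

Key decimal bytes [55, 151, 92, 229, 213, 125] = 37 97 5c e5 d5 7d is exactly B = 6 bytes: K' = 37 97 5c e5 d5 7d.
K' ⊕ ipad = 01 a1 6a d3 e3 4b; K' ⊕ opad = 6b cb 00 b9 89 21.
m1: inner = H(01 a1 6a d3 e3 4b 76 8f) = c4 4e; tag = H(6b cb 00 b9 89 21 c4 4e) = b8f3 ← matches
m2: inner = H(01 a1 6a d3 e3 4b d9 45) = 27 04; tag = H(6b cb 00 b9 89 21 27 04) = 1ba9
m3: inner = H(01 a1 6a d3 e3 4b 27 4e) = 75 0d; tag = H(6b cb 00 b9 89 21 75 0d) = 69b2
m4: inner = H(01 a1 6a d3 e3 4b 35 69) = 83 28; tag = H(6b cb 00 b9 89 21 83 28) = 77cd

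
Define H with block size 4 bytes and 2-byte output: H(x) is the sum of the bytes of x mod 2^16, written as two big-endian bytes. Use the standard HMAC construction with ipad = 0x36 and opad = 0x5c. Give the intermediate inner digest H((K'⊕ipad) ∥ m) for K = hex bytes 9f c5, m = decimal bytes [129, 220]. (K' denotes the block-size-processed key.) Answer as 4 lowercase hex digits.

0365

Key hex bytes 9f c5 is 2 bytes ≤ B = 4; zero-pad to 4 bytes: K' = 9f c5 00 00.
K' ⊕ ipad = a9 f3 36 36.
Inner input = a9 f3 36 36 ∥ 81 dc.
Inner hash: sum = 169+243+54+54+129+220 = 869 → 03 65.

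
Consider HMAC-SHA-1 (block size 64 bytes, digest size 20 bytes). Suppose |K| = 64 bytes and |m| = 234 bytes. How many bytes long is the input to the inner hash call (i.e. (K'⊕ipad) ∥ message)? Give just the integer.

Key is 64 ≤ 64 bytes, zero-padded: |K'| = 64.
Inner input = (K'⊕ipad) ∥ m → 64 + 234 = 298 bytes.

298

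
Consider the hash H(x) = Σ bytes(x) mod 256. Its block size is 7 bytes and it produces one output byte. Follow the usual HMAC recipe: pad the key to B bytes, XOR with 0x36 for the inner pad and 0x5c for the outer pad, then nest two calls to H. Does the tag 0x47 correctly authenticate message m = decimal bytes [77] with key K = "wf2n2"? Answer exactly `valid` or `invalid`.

invalid

Key "wf2n2" = 77 66 32 6e 32 is 5 bytes ≤ B = 7; zero-pad to 7 bytes: K' = 77 66 32 6e 32 00 00.
K' ⊕ ipad = 41 50 04 58 04 36 36; K' ⊕ opad = 2b 3a 6e 32 6e 5c 5c.
Inner hash: sum = 65+80+4+88+4+54+54+77 = 426; mod 256 = 170 → aa.
Outer hash (recomputed tag): sum = 43+58+110+50+110+92+92+170 = 725; mod 256 = 213 → d5.
Recomputed tag = d5; claimed = 47 → mismatch.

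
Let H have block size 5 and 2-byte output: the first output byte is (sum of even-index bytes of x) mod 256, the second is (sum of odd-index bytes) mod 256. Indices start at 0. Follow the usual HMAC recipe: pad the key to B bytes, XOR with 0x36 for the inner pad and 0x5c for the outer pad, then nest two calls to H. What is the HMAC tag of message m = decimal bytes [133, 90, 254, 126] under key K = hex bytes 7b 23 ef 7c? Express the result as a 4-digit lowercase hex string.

Key hex bytes 7b 23 ef 7c is 4 bytes ≤ B = 5; zero-pad to 5 bytes: K' = 7b 23 ef 7c 00.
K' ⊕ ipad = 4d 15 d9 4a 36.  K' ⊕ opad = 27 7f b3 20 5c.
Inner input = (K'⊕ipad) ∥ m = 4d 15 d9 4a 36 ∥ 85 5a fe 7e.
Inner hash: even-index sum = 564 mod 256 = 52; odd-index sum = 482 mod 256 = 226 → 34 e2.
Outer input = (K'⊕opad) ∥ inner = 27 7f b3 20 5c ∥ 34 e2.
Outer hash (tag): even-index sum = 536 mod 256 = 24; odd-index sum = 211 mod 256 = 211 → 18 d3.

18d3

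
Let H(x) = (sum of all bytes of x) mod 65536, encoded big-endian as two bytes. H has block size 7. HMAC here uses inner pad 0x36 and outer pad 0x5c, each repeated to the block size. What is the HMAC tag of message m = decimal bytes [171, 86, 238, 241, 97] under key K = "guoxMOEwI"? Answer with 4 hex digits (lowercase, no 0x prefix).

033d

Key "guoxMOEwI" = 67 75 6f 78 4d 4f 45 77 49 is 9 bytes > B = 7, so hash it first: H(key) = 03 64, then zero-pad to 7 bytes: K' = 03 64 00 00 00 00 00.
K' ⊕ ipad = 35 52 36 36 36 36 36.  K' ⊕ opad = 5f 38 5c 5c 5c 5c 5c.
Inner input = (K'⊕ipad) ∥ m = 35 52 36 36 36 36 36 ∥ ab 56 ee f1 61.
Inner hash: sum = 53+82+54+54+54+54+54+171+86+238+241+97 = 1238 → 04 d6.
Outer input = (K'⊕opad) ∥ inner = 5f 38 5c 5c 5c 5c 5c ∥ 04 d6.
Outer hash (tag): sum = 95+56+92+92+92+92+92+4+214 = 829 → 03 3d.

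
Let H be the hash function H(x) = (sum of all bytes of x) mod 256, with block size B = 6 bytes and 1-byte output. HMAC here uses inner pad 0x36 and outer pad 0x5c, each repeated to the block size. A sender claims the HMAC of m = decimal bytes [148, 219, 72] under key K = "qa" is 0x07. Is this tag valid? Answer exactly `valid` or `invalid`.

Key "qa" = 71 61 is 2 bytes ≤ B = 6; zero-pad to 6 bytes: K' = 71 61 00 00 00 00.
K' ⊕ ipad = 47 57 36 36 36 36; K' ⊕ opad = 2d 3d 5c 5c 5c 5c.
Inner hash: sum = 71+87+54+54+54+54+148+219+72 = 813; mod 256 = 45 → 2d.
Outer hash (recomputed tag): sum = 45+61+92+92+92+92+45 = 519; mod 256 = 7 → 07.
Recomputed tag = 07; claimed = 07 → match.

valid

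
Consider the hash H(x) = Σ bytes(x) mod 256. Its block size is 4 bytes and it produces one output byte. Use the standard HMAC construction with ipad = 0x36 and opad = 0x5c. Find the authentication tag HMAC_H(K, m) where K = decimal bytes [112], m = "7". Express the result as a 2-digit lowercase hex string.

5f

Key decimal bytes [112] = 70 is 1 byte ≤ B = 4; zero-pad to 4 bytes: K' = 70 00 00 00.
K' ⊕ ipad = 46 36 36 36.  K' ⊕ opad = 2c 5c 5c 5c.
Inner input = (K'⊕ipad) ∥ m = 46 36 36 36 ∥ 37.
Inner hash: sum = 70+54+54+54+55 = 287; mod 256 = 31 → 1f.
Outer input = (K'⊕opad) ∥ inner = 2c 5c 5c 5c ∥ 1f.
Outer hash (tag): sum = 44+92+92+92+31 = 351; mod 256 = 95 → 5f.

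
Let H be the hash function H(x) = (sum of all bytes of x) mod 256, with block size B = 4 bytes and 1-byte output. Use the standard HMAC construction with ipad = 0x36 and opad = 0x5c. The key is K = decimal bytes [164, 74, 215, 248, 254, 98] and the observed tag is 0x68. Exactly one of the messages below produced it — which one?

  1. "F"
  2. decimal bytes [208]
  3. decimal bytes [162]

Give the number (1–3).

1

Key decimal bytes [164, 74, 215, 248, 254, 98] = a4 4a d7 f8 fe 62 is 6 bytes > B = 4, so hash it first: H(key) = 1d, then zero-pad to 4 bytes: K' = 1d 00 00 00.
K' ⊕ ipad = 2b 36 36 36; K' ⊕ opad = 41 5c 5c 5c.
m1: inner = H(2b 36 36 36 46) = 13; tag = H(41 5c 5c 5c 13) = 68 ← matches
m2: inner = H(2b 36 36 36 d0) = 9d; tag = H(41 5c 5c 5c 9d) = f2
m3: inner = H(2b 36 36 36 a2) = 6f; tag = H(41 5c 5c 5c 6f) = c4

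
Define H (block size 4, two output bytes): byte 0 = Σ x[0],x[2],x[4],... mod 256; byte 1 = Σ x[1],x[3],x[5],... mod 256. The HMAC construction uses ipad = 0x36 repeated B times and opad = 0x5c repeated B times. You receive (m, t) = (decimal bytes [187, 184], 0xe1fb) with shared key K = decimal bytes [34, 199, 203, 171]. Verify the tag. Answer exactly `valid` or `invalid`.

invalid

Key decimal bytes [34, 199, 203, 171] = 22 c7 cb ab is exactly B = 4 bytes: K' = 22 c7 cb ab.
K' ⊕ ipad = 14 f1 fd 9d; K' ⊕ opad = 7e 9b 97 f7.
Inner hash: even-index sum = 460 mod 256 = 204; odd-index sum = 582 mod 256 = 70 → cc 46.
Outer hash (recomputed tag): even-index sum = 481 mod 256 = 225; odd-index sum = 472 mod 256 = 216 → e1 d8.
Recomputed tag = e1d8; claimed = e1fb → mismatch.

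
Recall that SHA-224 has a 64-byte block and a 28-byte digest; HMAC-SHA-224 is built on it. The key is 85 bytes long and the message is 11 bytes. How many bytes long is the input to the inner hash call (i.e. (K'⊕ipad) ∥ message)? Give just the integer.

Key is 85 > 64 bytes, so it is hashed to 28 bytes then zero-padded to 64: |K'| = 64.
Inner input = (K'⊕ipad) ∥ m → 64 + 11 = 75 bytes.

75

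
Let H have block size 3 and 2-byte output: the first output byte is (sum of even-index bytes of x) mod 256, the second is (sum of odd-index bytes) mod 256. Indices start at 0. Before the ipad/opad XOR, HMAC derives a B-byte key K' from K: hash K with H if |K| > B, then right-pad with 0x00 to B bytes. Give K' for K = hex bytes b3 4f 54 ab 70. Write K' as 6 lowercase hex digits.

77fa00

|K| = 5 > B = 3, so first hash the key.
H(K): even-index sum = 375 mod 256 = 119; odd-index sum = 250 mod 256 = 250 → 77 fa.
Zero-pad H(K) = 77 fa to 3 bytes: K' = 77 fa 00.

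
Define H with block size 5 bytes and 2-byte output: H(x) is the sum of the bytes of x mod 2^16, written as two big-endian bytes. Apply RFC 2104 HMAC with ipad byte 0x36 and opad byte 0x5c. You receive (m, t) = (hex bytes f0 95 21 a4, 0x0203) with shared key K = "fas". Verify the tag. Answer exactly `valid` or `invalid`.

valid

Key "fas" = 66 61 73 is 3 bytes ≤ B = 5; zero-pad to 5 bytes: K' = 66 61 73 00 00.
K' ⊕ ipad = 50 57 45 36 36; K' ⊕ opad = 3a 3d 2f 5c 5c.
Inner hash: sum = 80+87+69+54+54+240+149+33+164 = 930 → 03 a2.
Outer hash (recomputed tag): sum = 58+61+47+92+92+3+162 = 515 → 02 03.
Recomputed tag = 0203; claimed = 0203 → match.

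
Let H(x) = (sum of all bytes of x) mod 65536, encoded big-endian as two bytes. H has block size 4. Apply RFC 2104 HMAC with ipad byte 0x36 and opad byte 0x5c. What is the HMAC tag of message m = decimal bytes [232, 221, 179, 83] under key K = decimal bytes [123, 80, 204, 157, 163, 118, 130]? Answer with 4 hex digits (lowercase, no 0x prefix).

0213

Key decimal bytes [123, 80, 204, 157, 163, 118, 130] = 7b 50 cc 9d a3 76 82 is 7 bytes > B = 4, so hash it first: H(key) = 03 cf, then zero-pad to 4 bytes: K' = 03 cf 00 00.
K' ⊕ ipad = 35 f9 36 36.  K' ⊕ opad = 5f 93 5c 5c.
Inner input = (K'⊕ipad) ∥ m = 35 f9 36 36 ∥ e8 dd b3 53.
Inner hash: sum = 53+249+54+54+232+221+179+83 = 1125 → 04 65.
Outer input = (K'⊕opad) ∥ inner = 5f 93 5c 5c ∥ 04 65.
Outer hash (tag): sum = 95+147+92+92+4+101 = 531 → 02 13.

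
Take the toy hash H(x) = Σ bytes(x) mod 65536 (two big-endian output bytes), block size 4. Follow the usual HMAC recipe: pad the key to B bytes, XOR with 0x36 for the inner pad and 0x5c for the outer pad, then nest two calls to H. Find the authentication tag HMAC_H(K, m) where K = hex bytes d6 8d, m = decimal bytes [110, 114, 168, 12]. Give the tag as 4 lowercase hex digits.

02b1

Key hex bytes d6 8d is 2 bytes ≤ B = 4; zero-pad to 4 bytes: K' = d6 8d 00 00.
K' ⊕ ipad = e0 bb 36 36.  K' ⊕ opad = 8a d1 5c 5c.
Inner input = (K'⊕ipad) ∥ m = e0 bb 36 36 ∥ 6e 72 a8 0c.
Inner hash: sum = 224+187+54+54+110+114+168+12 = 923 → 03 9b.
Outer input = (K'⊕opad) ∥ inner = 8a d1 5c 5c ∥ 03 9b.
Outer hash (tag): sum = 138+209+92+92+3+155 = 689 → 02 b1.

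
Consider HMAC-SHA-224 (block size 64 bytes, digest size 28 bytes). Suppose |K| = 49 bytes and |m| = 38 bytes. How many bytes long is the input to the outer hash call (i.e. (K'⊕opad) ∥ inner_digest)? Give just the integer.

92

Key is 49 ≤ 64 bytes, zero-padded: |K'| = 64.
Outer input = (K'⊕opad) ∥ H(inner) → 64 + 28 = 92 bytes.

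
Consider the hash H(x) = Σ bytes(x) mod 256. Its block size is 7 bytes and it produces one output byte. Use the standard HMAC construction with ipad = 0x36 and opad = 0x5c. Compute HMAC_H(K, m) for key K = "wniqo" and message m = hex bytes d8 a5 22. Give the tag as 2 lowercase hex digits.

4d

Key "wniqo" = 77 6e 69 71 6f is 5 bytes ≤ B = 7; zero-pad to 7 bytes: K' = 77 6e 69 71 6f 00 00.
K' ⊕ ipad = 41 58 5f 47 59 36 36.  K' ⊕ opad = 2b 32 35 2d 33 5c 5c.
Inner input = (K'⊕ipad) ∥ m = 41 58 5f 47 59 36 36 ∥ d8 a5 22.
Inner hash: sum = 65+88+95+71+89+54+54+216+165+34 = 931; mod 256 = 163 → a3.
Outer input = (K'⊕opad) ∥ inner = 2b 32 35 2d 33 5c 5c ∥ a3.
Outer hash (tag): sum = 43+50+53+45+51+92+92+163 = 589; mod 256 = 77 → 4d.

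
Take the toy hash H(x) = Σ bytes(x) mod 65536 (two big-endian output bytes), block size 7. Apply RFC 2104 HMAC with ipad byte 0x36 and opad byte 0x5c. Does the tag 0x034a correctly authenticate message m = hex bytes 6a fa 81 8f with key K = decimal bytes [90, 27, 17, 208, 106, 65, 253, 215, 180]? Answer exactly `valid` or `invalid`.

invalid

Key decimal bytes [90, 27, 17, 208, 106, 65, 253, 215, 180] = 5a 1b 11 d0 6a 41 fd d7 b4 is 9 bytes > B = 7, so hash it first: H(key) = 04 89, then zero-pad to 7 bytes: K' = 04 89 00 00 00 00 00.
K' ⊕ ipad = 32 bf 36 36 36 36 36; K' ⊕ opad = 58 d5 5c 5c 5c 5c 5c.
Inner hash: sum = 50+191+54+54+54+54+54+106+250+129+143 = 1139 → 04 73.
Outer hash (recomputed tag): sum = 88+213+92+92+92+92+92+4+115 = 880 → 03 70.
Recomputed tag = 0370; claimed = 034a → mismatch.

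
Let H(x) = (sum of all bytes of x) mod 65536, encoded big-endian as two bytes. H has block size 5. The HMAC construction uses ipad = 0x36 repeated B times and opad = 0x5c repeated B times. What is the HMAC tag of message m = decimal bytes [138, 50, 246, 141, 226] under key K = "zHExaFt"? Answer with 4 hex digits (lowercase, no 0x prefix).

Key "zHExaFt" = 7a 48 45 78 61 46 74 is 7 bytes > B = 5, so hash it first: H(key) = 02 9a, then zero-pad to 5 bytes: K' = 02 9a 00 00 00.
K' ⊕ ipad = 34 ac 36 36 36.  K' ⊕ opad = 5e c6 5c 5c 5c.
Inner input = (K'⊕ipad) ∥ m = 34 ac 36 36 36 ∥ 8a 32 f6 8d e2.
Inner hash: sum = 52+172+54+54+54+138+50+246+141+226 = 1187 → 04 a3.
Outer input = (K'⊕opad) ∥ inner = 5e c6 5c 5c 5c ∥ 04 a3.
Outer hash (tag): sum = 94+198+92+92+92+4+163 = 735 → 02 df.

02df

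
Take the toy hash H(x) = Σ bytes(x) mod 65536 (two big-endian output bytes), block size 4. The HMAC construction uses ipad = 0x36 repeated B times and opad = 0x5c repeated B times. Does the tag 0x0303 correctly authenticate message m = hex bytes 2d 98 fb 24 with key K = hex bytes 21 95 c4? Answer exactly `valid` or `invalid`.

valid

Key hex bytes 21 95 c4 is 3 bytes ≤ B = 4; zero-pad to 4 bytes: K' = 21 95 c4 00.
K' ⊕ ipad = 17 a3 f2 36; K' ⊕ opad = 7d c9 98 5c.
Inner hash: sum = 23+163+242+54+45+152+251+36 = 966 → 03 c6.
Outer hash (recomputed tag): sum = 125+201+152+92+3+198 = 771 → 03 03.
Recomputed tag = 0303; claimed = 0303 → match.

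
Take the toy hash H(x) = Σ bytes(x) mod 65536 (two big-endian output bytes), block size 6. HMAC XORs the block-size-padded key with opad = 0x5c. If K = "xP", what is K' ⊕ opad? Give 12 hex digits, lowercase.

240c5c5c5c5c

Key "xP" = 78 50 is 2 bytes ≤ B = 6; zero-pad to 6 bytes: K' = 78 50 00 00 00 00.
XOR each byte with 0x5c: 78⊕5c=24, 50⊕5c=0c, 00⊕5c=5c, 00⊕5c=5c, 00⊕5c=5c, 00⊕5c=5c.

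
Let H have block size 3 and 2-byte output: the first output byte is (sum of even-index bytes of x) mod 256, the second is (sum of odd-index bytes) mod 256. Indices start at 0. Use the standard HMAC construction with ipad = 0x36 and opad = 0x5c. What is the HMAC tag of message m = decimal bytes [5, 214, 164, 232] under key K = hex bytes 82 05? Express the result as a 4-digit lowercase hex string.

Key hex bytes 82 05 is 2 bytes ≤ B = 3; zero-pad to 3 bytes: K' = 82 05 00.
K' ⊕ ipad = b4 33 36.  K' ⊕ opad = de 59 5c.
Inner input = (K'⊕ipad) ∥ m = b4 33 36 ∥ 05 d6 a4 e8.
Inner hash: even-index sum = 680 mod 256 = 168; odd-index sum = 220 mod 256 = 220 → a8 dc.
Outer input = (K'⊕opad) ∥ inner = de 59 5c ∥ a8 dc.
Outer hash (tag): even-index sum = 534 mod 256 = 22; odd-index sum = 257 mod 256 = 1 → 16 01.

1601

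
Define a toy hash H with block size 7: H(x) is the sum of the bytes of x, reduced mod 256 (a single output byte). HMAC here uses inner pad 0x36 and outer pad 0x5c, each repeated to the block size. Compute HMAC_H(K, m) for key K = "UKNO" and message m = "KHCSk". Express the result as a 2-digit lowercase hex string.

Key "UKNO" = 55 4b 4e 4f is 4 bytes ≤ B = 7; zero-pad to 7 bytes: K' = 55 4b 4e 4f 00 00 00.
K' ⊕ ipad = 63 7d 78 79 36 36 36.  K' ⊕ opad = 09 17 12 13 5c 5c 5c.
Inner input = (K'⊕ipad) ∥ m = 63 7d 78 79 36 36 36 ∥ 4b 48 43 53 6b.
Inner hash: sum = 99+125+120+121+54+54+54+75+72+67+83+107 = 1031; mod 256 = 7 → 07.
Outer input = (K'⊕opad) ∥ inner = 09 17 12 13 5c 5c 5c ∥ 07.
Outer hash (tag): sum = 9+23+18+19+92+92+92+7 = 352; mod 256 = 96 → 60.

60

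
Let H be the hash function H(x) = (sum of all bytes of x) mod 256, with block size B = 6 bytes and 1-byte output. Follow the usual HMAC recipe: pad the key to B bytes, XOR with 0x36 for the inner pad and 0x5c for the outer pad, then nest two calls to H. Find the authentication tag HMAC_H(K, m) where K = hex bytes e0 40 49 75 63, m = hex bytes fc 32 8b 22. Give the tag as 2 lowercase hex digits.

Key hex bytes e0 40 49 75 63 is 5 bytes ≤ B = 6; zero-pad to 6 bytes: K' = e0 40 49 75 63 00.
K' ⊕ ipad = d6 76 7f 43 55 36.  K' ⊕ opad = bc 1c 15 29 3f 5c.
Inner input = (K'⊕ipad) ∥ m = d6 76 7f 43 55 36 ∥ fc 32 8b 22.
Inner hash: sum = 214+118+127+67+85+54+252+50+139+34 = 1140; mod 256 = 116 → 74.
Outer input = (K'⊕opad) ∥ inner = bc 1c 15 29 3f 5c ∥ 74.
Outer hash (tag): sum = 188+28+21+41+63+92+116 = 549; mod 256 = 37 → 25.

25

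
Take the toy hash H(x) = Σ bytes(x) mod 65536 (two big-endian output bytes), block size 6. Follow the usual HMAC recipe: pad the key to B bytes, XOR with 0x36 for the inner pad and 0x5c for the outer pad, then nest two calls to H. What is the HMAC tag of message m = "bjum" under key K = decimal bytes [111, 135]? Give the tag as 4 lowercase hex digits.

Key decimal bytes [111, 135] = 6f 87 is 2 bytes ≤ B = 6; zero-pad to 6 bytes: K' = 6f 87 00 00 00 00.
K' ⊕ ipad = 59 b1 36 36 36 36.  K' ⊕ opad = 33 db 5c 5c 5c 5c.
Inner input = (K'⊕ipad) ∥ m = 59 b1 36 36 36 36 ∥ 62 6a 75 6d.
Inner hash: sum = 89+177+54+54+54+54+98+106+117+109 = 912 → 03 90.
Outer input = (K'⊕opad) ∥ inner = 33 db 5c 5c 5c 5c ∥ 03 90.
Outer hash (tag): sum = 51+219+92+92+92+92+3+144 = 785 → 03 11.

0311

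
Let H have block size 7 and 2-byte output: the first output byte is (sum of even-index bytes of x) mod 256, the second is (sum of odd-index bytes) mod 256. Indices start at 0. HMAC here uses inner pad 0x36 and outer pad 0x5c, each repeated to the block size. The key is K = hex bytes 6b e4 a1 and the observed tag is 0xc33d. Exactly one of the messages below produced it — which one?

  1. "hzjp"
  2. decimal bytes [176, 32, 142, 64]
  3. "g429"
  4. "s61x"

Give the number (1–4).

Key hex bytes 6b e4 a1 is 3 bytes ≤ B = 7; zero-pad to 7 bytes: K' = 6b e4 a1 00 00 00 00.
K' ⊕ ipad = 5d d2 97 36 36 36 36; K' ⊕ opad = 37 b8 fd 5c 5c 5c 5c.
m1: inner = H(5d d2 97 36 36 36 36 68 7a 6a 70) = 4a 10; tag = H(37 b8 fd 5c 5c 5c 5c 4a 10) = fcba
m2: inner = H(5d d2 97 36 36 36 36 b0 20 8e 40) = c0 7c; tag = H(37 b8 fd 5c 5c 5c 5c c0 7c) = 6830
m3: inner = H(5d d2 97 36 36 36 36 67 34 32 39) = cd d7; tag = H(37 b8 fd 5c 5c 5c 5c cd d7) = c33d ← matches
m4: inner = H(5d d2 97 36 36 36 36 73 36 31 78) = 0e e2; tag = H(37 b8 fd 5c 5c 5c 5c 0e e2) = ce7e

3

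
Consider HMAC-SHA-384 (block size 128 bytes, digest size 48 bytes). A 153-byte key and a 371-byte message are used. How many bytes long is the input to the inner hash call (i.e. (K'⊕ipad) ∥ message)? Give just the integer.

Key is 153 > 128 bytes, so it is hashed to 48 bytes then zero-padded to 128: |K'| = 128.
Inner input = (K'⊕ipad) ∥ m → 128 + 371 = 499 bytes.

499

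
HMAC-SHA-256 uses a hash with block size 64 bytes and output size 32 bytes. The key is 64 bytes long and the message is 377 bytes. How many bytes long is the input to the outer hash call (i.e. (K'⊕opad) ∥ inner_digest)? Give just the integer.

Key is 64 ≤ 64 bytes, zero-padded: |K'| = 64.
Outer input = (K'⊕opad) ∥ H(inner) → 64 + 32 = 96 bytes.

96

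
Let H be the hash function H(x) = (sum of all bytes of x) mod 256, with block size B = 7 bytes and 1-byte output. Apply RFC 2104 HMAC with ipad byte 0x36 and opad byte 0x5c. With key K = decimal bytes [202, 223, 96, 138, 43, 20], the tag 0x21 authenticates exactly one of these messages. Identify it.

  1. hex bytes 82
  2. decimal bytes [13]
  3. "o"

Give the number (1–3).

Key decimal bytes [202, 223, 96, 138, 43, 20] = ca df 60 8a 2b 14 is 6 bytes ≤ B = 7; zero-pad to 7 bytes: K' = ca df 60 8a 2b 14 00.
K' ⊕ ipad = fc e9 56 bc 1d 22 36; K' ⊕ opad = 96 83 3c d6 77 48 5c.
m1: inner = H(fc e9 56 bc 1d 22 36 82) = ee; tag = H(96 83 3c d6 77 48 5c ee) = 34
m2: inner = H(fc e9 56 bc 1d 22 36 0d) = 79; tag = H(96 83 3c d6 77 48 5c 79) = bf
m3: inner = H(fc e9 56 bc 1d 22 36 6f) = db; tag = H(96 83 3c d6 77 48 5c db) = 21 ← matches

3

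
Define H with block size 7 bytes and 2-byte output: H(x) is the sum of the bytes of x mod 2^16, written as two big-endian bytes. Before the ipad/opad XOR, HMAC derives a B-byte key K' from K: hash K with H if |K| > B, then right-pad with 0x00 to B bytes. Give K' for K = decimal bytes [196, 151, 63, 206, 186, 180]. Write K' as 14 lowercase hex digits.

Key decimal bytes [196, 151, 63, 206, 186, 180] = c4 97 3f ce ba b4 is 6 bytes ≤ B = 7; zero-pad to 7 bytes: K' = c4 97 3f ce ba b4 00.

c4973fcebab400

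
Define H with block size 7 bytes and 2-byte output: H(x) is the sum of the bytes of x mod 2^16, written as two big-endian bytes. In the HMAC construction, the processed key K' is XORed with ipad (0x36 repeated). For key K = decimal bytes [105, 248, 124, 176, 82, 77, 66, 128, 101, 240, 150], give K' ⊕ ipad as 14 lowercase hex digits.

33ef3636363636

Key decimal bytes [105, 248, 124, 176, 82, 77, 66, 128, 101, 240, 150] = 69 f8 7c b0 52 4d 42 80 65 f0 96 is 11 bytes > B = 7, so hash it first: H(key) = 05 d9, then zero-pad to 7 bytes: K' = 05 d9 00 00 00 00 00.
XOR each byte with 0x36: 05⊕36=33, d9⊕36=ef, 00⊕36=36, 00⊕36=36, 00⊕36=36, 00⊕36=36, 00⊕36=36.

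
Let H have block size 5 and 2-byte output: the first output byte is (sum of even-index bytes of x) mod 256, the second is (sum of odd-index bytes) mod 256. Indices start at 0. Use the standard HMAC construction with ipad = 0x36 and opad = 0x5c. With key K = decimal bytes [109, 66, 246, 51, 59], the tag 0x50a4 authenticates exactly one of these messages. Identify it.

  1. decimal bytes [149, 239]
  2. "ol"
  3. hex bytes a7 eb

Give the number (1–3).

Key decimal bytes [109, 66, 246, 51, 59] = 6d 42 f6 33 3b is exactly B = 5 bytes: K' = 6d 42 f6 33 3b.
K' ⊕ ipad = 5b 74 c0 05 0d; K' ⊕ opad = 31 1e aa 6f 67.
m1: inner = H(5b 74 c0 05 0d 95 ef) = 17 0e; tag = H(31 1e aa 6f 67 17 0e) = 50a4 ← matches
m2: inner = H(5b 74 c0 05 0d 6f 6c) = 94 e8; tag = H(31 1e aa 6f 67 94 e8) = 2a21
m3: inner = H(5b 74 c0 05 0d a7 eb) = 13 20; tag = H(31 1e aa 6f 67 13 20) = 62a0

1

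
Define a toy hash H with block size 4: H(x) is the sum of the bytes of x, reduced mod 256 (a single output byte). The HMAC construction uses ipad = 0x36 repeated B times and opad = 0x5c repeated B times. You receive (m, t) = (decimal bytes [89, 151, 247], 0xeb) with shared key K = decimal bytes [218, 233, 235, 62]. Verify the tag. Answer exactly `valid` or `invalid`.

valid

Key decimal bytes [218, 233, 235, 62] = da e9 eb 3e is exactly B = 4 bytes: K' = da e9 eb 3e.
K' ⊕ ipad = ec df dd 08; K' ⊕ opad = 86 b5 b7 62.
Inner hash: sum = 236+223+221+8+89+151+247 = 1175; mod 256 = 151 → 97.
Outer hash (recomputed tag): sum = 134+181+183+98+151 = 747; mod 256 = 235 → eb.
Recomputed tag = eb; claimed = eb → match.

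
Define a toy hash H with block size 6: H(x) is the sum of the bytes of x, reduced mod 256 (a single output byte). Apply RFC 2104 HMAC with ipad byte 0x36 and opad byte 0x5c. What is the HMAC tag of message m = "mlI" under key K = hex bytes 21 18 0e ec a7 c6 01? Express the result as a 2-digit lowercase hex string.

90

Key hex bytes 21 18 0e ec a7 c6 01 is 7 bytes > B = 6, so hash it first: H(key) = a1, then zero-pad to 6 bytes: K' = a1 00 00 00 00 00.
K' ⊕ ipad = 97 36 36 36 36 36.  K' ⊕ opad = fd 5c 5c 5c 5c 5c.
Inner input = (K'⊕ipad) ∥ m = 97 36 36 36 36 36 ∥ 6d 6c 49.
Inner hash: sum = 151+54+54+54+54+54+109+108+73 = 711; mod 256 = 199 → c7.
Outer input = (K'⊕opad) ∥ inner = fd 5c 5c 5c 5c 5c ∥ c7.
Outer hash (tag): sum = 253+92+92+92+92+92+199 = 912; mod 256 = 144 → 90.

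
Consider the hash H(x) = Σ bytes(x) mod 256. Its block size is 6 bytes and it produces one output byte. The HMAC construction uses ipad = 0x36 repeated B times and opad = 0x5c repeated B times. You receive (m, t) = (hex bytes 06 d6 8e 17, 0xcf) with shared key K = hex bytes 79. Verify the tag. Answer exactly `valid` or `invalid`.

valid

Key hex bytes 79 is 1 byte ≤ B = 6; zero-pad to 6 bytes: K' = 79 00 00 00 00 00.
K' ⊕ ipad = 4f 36 36 36 36 36; K' ⊕ opad = 25 5c 5c 5c 5c 5c.
Inner hash: sum = 79+54+54+54+54+54+6+214+142+23 = 734; mod 256 = 222 → de.
Outer hash (recomputed tag): sum = 37+92+92+92+92+92+222 = 719; mod 256 = 207 → cf.
Recomputed tag = cf; claimed = cf → match.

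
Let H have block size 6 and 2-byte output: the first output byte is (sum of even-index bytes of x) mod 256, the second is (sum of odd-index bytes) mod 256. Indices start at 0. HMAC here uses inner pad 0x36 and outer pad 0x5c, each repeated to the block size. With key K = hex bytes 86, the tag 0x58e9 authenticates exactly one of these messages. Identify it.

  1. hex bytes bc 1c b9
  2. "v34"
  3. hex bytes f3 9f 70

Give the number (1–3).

Key hex bytes 86 is 1 byte ≤ B = 6; zero-pad to 6 bytes: K' = 86 00 00 00 00 00.
K' ⊕ ipad = b0 36 36 36 36 36; K' ⊕ opad = da 5c 5c 5c 5c 5c.
m1: inner = H(b0 36 36 36 36 36 bc 1c b9) = 91 be; tag = H(da 5c 5c 5c 5c 5c 91 be) = 23d2
m2: inner = H(b0 36 36 36 36 36 76 33 34) = c6 d5; tag = H(da 5c 5c 5c 5c 5c c6 d5) = 58e9 ← matches
m3: inner = H(b0 36 36 36 36 36 f3 9f 70) = 7f 41; tag = H(da 5c 5c 5c 5c 5c 7f 41) = 1155

2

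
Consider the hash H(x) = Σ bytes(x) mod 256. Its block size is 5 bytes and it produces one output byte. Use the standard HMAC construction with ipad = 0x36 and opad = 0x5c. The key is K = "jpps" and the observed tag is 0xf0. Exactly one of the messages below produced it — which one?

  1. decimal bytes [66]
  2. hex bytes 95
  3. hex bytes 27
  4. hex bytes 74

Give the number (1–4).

Key "jpps" = 6a 70 70 73 is 4 bytes ≤ B = 5; zero-pad to 5 bytes: K' = 6a 70 70 73 00.
K' ⊕ ipad = 5c 46 46 45 36; K' ⊕ opad = 36 2c 2c 2f 5c.
m1: inner = H(5c 46 46 45 36 42) = a5; tag = H(36 2c 2c 2f 5c a5) = be
m2: inner = H(5c 46 46 45 36 95) = f8; tag = H(36 2c 2c 2f 5c f8) = 11
m3: inner = H(5c 46 46 45 36 27) = 8a; tag = H(36 2c 2c 2f 5c 8a) = a3
m4: inner = H(5c 46 46 45 36 74) = d7; tag = H(36 2c 2c 2f 5c d7) = f0 ← matches

4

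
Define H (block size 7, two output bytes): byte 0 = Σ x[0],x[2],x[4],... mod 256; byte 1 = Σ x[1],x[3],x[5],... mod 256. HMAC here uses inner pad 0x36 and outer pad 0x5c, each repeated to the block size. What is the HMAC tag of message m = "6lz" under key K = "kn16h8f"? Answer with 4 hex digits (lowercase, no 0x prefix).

Key "kn16h8f" = 6b 6e 31 36 68 38 66 is exactly B = 7 bytes: K' = 6b 6e 31 36 68 38 66.
K' ⊕ ipad = 5d 58 07 00 5e 0e 50.  K' ⊕ opad = 37 32 6d 6a 34 64 3a.
Inner input = (K'⊕ipad) ∥ m = 5d 58 07 00 5e 0e 50 ∥ 36 6c 7a.
Inner hash: even-index sum = 382 mod 256 = 126; odd-index sum = 278 mod 256 = 22 → 7e 16.
Outer input = (K'⊕opad) ∥ inner = 37 32 6d 6a 34 64 3a ∥ 7e 16.
Outer hash (tag): even-index sum = 296 mod 256 = 40; odd-index sum = 382 mod 256 = 126 → 28 7e.

287e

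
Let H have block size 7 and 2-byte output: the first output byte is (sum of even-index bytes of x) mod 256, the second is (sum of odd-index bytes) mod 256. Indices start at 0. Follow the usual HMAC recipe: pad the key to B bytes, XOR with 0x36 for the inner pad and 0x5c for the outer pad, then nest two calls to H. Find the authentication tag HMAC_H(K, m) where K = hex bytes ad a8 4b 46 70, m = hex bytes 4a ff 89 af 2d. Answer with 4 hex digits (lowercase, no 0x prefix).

Key hex bytes ad a8 4b 46 70 is 5 bytes ≤ B = 7; zero-pad to 7 bytes: K' = ad a8 4b 46 70 00 00.
K' ⊕ ipad = 9b 9e 7d 70 46 36 36.  K' ⊕ opad = f1 f4 17 1a 2c 5c 5c.
Inner input = (K'⊕ipad) ∥ m = 9b 9e 7d 70 46 36 36 ∥ 4a ff 89 af 2d.
Inner hash: even-index sum = 834 mod 256 = 66; odd-index sum = 580 mod 256 = 68 → 42 44.
Outer input = (K'⊕opad) ∥ inner = f1 f4 17 1a 2c 5c 5c ∥ 42 44.
Outer hash (tag): even-index sum = 468 mod 256 = 212; odd-index sum = 428 mod 256 = 172 → d4 ac.

d4ac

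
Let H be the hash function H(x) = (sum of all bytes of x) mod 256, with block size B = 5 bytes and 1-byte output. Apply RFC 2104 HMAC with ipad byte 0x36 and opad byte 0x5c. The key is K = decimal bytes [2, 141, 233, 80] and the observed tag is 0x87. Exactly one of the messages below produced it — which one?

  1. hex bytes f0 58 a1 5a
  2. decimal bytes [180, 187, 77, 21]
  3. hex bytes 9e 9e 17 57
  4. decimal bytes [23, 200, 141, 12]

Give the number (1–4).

Key decimal bytes [2, 141, 233, 80] = 02 8d e9 50 is 4 bytes ≤ B = 5; zero-pad to 5 bytes: K' = 02 8d e9 50 00.
K' ⊕ ipad = 34 bb df 66 36; K' ⊕ opad = 5e d1 b5 0c 5c.
m1: inner = H(34 bb df 66 36 f0 58 a1 5a) = ad; tag = H(5e d1 b5 0c 5c ad) = f9
m2: inner = H(34 bb df 66 36 b4 bb 4d 15) = 3b; tag = H(5e d1 b5 0c 5c 3b) = 87 ← matches
m3: inner = H(34 bb df 66 36 9e 9e 17 57) = 14; tag = H(5e d1 b5 0c 5c 14) = 60
m4: inner = H(34 bb df 66 36 17 c8 8d 0c) = e2; tag = H(5e d1 b5 0c 5c e2) = 2e

2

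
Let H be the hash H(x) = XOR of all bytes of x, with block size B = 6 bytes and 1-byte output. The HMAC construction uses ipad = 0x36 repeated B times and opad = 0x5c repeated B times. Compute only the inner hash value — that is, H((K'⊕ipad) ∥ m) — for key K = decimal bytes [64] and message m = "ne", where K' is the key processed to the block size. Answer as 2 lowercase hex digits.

Key decimal bytes [64] = 40 is 1 byte ≤ B = 6; zero-pad to 6 bytes: K' = 40 00 00 00 00 00.
K' ⊕ ipad = 76 36 36 36 36 36.
Inner input = 76 36 36 36 36 36 ∥ 6e 65.
Inner hash: XOR 76⊕36⊕36⊕36⊕36⊕36⊕6e⊕65 = 4b.

4b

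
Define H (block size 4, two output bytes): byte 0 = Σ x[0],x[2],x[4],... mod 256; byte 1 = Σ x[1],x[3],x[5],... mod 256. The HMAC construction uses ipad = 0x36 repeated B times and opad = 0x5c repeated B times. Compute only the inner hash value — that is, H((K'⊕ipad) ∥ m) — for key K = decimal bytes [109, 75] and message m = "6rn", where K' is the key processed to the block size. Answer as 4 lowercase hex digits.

3525

Key decimal bytes [109, 75] = 6d 4b is 2 bytes ≤ B = 4; zero-pad to 4 bytes: K' = 6d 4b 00 00.
K' ⊕ ipad = 5b 7d 36 36.
Inner input = 5b 7d 36 36 ∥ 36 72 6e.
Inner hash: even-index sum = 309 mod 256 = 53; odd-index sum = 293 mod 256 = 37 → 35 25.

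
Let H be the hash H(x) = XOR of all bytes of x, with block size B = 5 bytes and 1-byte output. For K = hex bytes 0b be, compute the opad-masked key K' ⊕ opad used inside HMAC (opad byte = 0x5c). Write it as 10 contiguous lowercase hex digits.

57e25c5c5c

Key hex bytes 0b be is 2 bytes ≤ B = 5; zero-pad to 5 bytes: K' = 0b be 00 00 00.
XOR each byte with 0x5c: 0b⊕5c=57, be⊕5c=e2, 00⊕5c=5c, 00⊕5c=5c, 00⊕5c=5c.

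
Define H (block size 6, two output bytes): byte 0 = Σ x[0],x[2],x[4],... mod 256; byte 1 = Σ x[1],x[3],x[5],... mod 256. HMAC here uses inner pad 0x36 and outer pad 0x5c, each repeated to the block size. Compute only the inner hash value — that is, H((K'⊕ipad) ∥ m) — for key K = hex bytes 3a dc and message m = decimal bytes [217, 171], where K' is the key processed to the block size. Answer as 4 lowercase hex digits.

5101

Key hex bytes 3a dc is 2 bytes ≤ B = 6; zero-pad to 6 bytes: K' = 3a dc 00 00 00 00.
K' ⊕ ipad = 0c ea 36 36 36 36.
Inner input = 0c ea 36 36 36 36 ∥ d9 ab.
Inner hash: even-index sum = 337 mod 256 = 81; odd-index sum = 513 mod 256 = 1 → 51 01.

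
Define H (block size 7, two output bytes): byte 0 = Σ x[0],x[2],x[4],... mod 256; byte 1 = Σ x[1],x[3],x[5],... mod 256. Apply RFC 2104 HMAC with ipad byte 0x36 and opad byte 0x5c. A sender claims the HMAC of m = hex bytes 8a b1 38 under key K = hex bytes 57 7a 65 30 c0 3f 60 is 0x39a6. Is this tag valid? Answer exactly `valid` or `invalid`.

Key hex bytes 57 7a 65 30 c0 3f 60 is exactly B = 7 bytes: K' = 57 7a 65 30 c0 3f 60.
K' ⊕ ipad = 61 4c 53 06 f6 09 56; K' ⊕ opad = 0b 26 39 6c 9c 63 3c.
Inner hash: even-index sum = 689 mod 256 = 177; odd-index sum = 285 mod 256 = 29 → b1 1d.
Outer hash (recomputed tag): even-index sum = 313 mod 256 = 57; odd-index sum = 422 mod 256 = 166 → 39 a6.
Recomputed tag = 39a6; claimed = 39a6 → match.

valid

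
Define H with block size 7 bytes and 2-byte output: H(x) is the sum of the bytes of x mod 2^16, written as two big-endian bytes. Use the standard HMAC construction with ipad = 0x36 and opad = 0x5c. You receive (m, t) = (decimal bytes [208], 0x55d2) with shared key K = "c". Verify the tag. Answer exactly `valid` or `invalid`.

invalid

Key "c" = 63 is 1 byte ≤ B = 7; zero-pad to 7 bytes: K' = 63 00 00 00 00 00 00.
K' ⊕ ipad = 55 36 36 36 36 36 36; K' ⊕ opad = 3f 5c 5c 5c 5c 5c 5c.
Inner hash: sum = 85+54+54+54+54+54+54+208 = 617 → 02 69.
Outer hash (recomputed tag): sum = 63+92+92+92+92+92+92+2+105 = 722 → 02 d2.
Recomputed tag = 02d2; claimed = 55d2 → mismatch.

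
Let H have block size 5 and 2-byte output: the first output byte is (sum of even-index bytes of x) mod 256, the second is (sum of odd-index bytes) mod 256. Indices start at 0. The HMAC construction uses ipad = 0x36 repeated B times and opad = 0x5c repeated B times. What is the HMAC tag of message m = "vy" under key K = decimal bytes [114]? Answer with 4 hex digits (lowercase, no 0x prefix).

c8e1

Key decimal bytes [114] = 72 is 1 byte ≤ B = 5; zero-pad to 5 bytes: K' = 72 00 00 00 00.
K' ⊕ ipad = 44 36 36 36 36.  K' ⊕ opad = 2e 5c 5c 5c 5c.
Inner input = (K'⊕ipad) ∥ m = 44 36 36 36 36 ∥ 76 79.
Inner hash: even-index sum = 297 mod 256 = 41; odd-index sum = 226 mod 256 = 226 → 29 e2.
Outer input = (K'⊕opad) ∥ inner = 2e 5c 5c 5c 5c ∥ 29 e2.
Outer hash (tag): even-index sum = 456 mod 256 = 200; odd-index sum = 225 mod 256 = 225 → c8 e1.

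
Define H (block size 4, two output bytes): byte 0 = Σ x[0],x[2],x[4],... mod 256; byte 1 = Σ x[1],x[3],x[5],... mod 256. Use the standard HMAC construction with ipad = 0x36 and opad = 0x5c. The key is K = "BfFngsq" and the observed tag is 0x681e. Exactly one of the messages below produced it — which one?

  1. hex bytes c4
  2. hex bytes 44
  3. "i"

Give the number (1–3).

Key "BfFngsq" = 42 66 46 6e 67 73 71 is 7 bytes > B = 4, so hash it first: H(key) = 60 47, then zero-pad to 4 bytes: K' = 60 47 00 00.
K' ⊕ ipad = 56 71 36 36; K' ⊕ opad = 3c 1b 5c 5c.
m1: inner = H(56 71 36 36 c4) = 50 a7; tag = H(3c 1b 5c 5c 50 a7) = e81e
m2: inner = H(56 71 36 36 44) = d0 a7; tag = H(3c 1b 5c 5c d0 a7) = 681e ← matches
m3: inner = H(56 71 36 36 69) = f5 a7; tag = H(3c 1b 5c 5c f5 a7) = 8d1e

2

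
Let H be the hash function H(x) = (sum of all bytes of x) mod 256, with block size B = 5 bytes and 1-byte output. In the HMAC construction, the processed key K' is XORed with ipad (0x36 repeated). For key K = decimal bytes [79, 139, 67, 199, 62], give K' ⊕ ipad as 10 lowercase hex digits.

Key decimal bytes [79, 139, 67, 199, 62] = 4f 8b 43 c7 3e is exactly B = 5 bytes: K' = 4f 8b 43 c7 3e.
XOR each byte with 0x36: 4f⊕36=79, 8b⊕36=bd, 43⊕36=75, c7⊕36=f1, 3e⊕36=08.

79bd75f108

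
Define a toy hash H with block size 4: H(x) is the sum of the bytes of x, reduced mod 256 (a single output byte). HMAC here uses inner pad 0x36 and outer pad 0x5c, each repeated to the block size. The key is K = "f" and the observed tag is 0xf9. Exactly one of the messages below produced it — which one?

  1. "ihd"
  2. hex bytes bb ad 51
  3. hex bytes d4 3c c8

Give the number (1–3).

2

Key "f" = 66 is 1 byte ≤ B = 4; zero-pad to 4 bytes: K' = 66 00 00 00.
K' ⊕ ipad = 50 36 36 36; K' ⊕ opad = 3a 5c 5c 5c.
m1: inner = H(50 36 36 36 69 68 64) = 27; tag = H(3a 5c 5c 5c 27) = 75
m2: inner = H(50 36 36 36 bb ad 51) = ab; tag = H(3a 5c 5c 5c ab) = f9 ← matches
m3: inner = H(50 36 36 36 d4 3c c8) = ca; tag = H(3a 5c 5c 5c ca) = 18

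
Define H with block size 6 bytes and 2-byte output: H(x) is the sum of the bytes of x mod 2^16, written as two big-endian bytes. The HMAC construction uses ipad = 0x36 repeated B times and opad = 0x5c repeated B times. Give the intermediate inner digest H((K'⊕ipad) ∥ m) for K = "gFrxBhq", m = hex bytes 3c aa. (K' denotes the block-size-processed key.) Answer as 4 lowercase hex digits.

Key "gFrxBhq" = 67 46 72 78 42 68 71 is 7 bytes > B = 6, so hash it first: H(key) = 02 b2, then zero-pad to 6 bytes: K' = 02 b2 00 00 00 00.
K' ⊕ ipad = 34 84 36 36 36 36.
Inner input = 34 84 36 36 36 36 ∥ 3c aa.
Inner hash: sum = 52+132+54+54+54+54+60+170 = 630 → 02 76.

0276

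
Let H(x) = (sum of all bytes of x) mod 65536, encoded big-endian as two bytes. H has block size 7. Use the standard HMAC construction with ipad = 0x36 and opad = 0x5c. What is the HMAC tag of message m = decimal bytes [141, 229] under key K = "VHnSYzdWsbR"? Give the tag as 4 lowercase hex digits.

0342

Key "VHnSYzdWsbR" = 56 48 6e 53 59 7a 64 57 73 62 52 is 11 bytes > B = 7, so hash it first: H(key) = 04 14, then zero-pad to 7 bytes: K' = 04 14 00 00 00 00 00.
K' ⊕ ipad = 32 22 36 36 36 36 36.  K' ⊕ opad = 58 48 5c 5c 5c 5c 5c.
Inner input = (K'⊕ipad) ∥ m = 32 22 36 36 36 36 36 ∥ 8d e5.
Inner hash: sum = 50+34+54+54+54+54+54+141+229 = 724 → 02 d4.
Outer input = (K'⊕opad) ∥ inner = 58 48 5c 5c 5c 5c 5c ∥ 02 d4.
Outer hash (tag): sum = 88+72+92+92+92+92+92+2+212 = 834 → 03 42.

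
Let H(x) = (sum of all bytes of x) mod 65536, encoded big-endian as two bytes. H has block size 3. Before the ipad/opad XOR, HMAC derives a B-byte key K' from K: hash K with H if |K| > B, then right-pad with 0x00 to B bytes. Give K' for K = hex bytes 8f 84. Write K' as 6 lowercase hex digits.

8f8400

Key hex bytes 8f 84 is 2 bytes ≤ B = 3; zero-pad to 3 bytes: K' = 8f 84 00.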